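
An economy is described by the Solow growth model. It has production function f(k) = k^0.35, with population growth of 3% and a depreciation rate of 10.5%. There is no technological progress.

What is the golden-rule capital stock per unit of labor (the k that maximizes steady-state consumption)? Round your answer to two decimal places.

k_gold ≈ 4.33

The golden rule sets f'(k) = n + δ, i.e. α·k^(α−1) = n + δ.
So k^(1−α) = α / (n + δ) = 0.35 / 0.135 = 2.5926.
k_gold = 2.5926^(1/0.65) ≈ 4.3303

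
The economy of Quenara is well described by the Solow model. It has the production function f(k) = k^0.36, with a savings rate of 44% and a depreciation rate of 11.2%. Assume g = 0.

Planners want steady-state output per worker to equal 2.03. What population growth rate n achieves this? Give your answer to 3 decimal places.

n ≈ 0.013

At the steady state, Δk = 0, so s·k^α = (n + δ)·k.
Since y* = [s/(n + δ)]^(α/(1−α)), we have s/(n + δ) = (y*)^((1−α)/α) = 2.03^1.7778 = 3.5210.
Therefore n + δ = s / 3.5210 = 0.44 / 3.5210 = 0.1250, so n = 0.1250 − 0.112 = 0.0130.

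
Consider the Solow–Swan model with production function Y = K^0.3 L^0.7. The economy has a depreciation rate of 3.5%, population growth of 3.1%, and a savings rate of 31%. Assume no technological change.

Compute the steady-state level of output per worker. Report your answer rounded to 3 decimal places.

y* ≈ 1.941

At the steady state, Δk = 0, so s·k^α = (n + δ)·k.
Rearranging, k^(1−α) = s / (n + δ).
k^0.7 = 0.31 / (0.031 + 0.035) = 0.31 / 0.066 = 4.6970
k* = 4.6970^(1/0.7) ≈ 9.1147
y* = (k*)^α = 9.1147^0.3 ≈ 1.9405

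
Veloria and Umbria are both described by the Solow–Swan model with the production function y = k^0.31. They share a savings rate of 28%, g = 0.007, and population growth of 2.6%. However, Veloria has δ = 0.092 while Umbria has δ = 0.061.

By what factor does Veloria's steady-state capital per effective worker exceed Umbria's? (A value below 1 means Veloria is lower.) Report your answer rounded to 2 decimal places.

k*_V / k*_U ≈ 0.66

Steady-state k* = [s/(n + g + δ)]^(1/(1−α)), so the ratio is [ (s_V/(n + g + δ)_V) / (s_U/(n + g + δ)_U) ]^1.4493.
s_V/(n + g + δ)_V = 0.28/0.125 = 2.2400; s_U/(n + g + δ)_U = 0.28/0.094 = 2.9787.
Ratio = (2.2400/2.9787)^1.4493 = 0.7520^1.4493 ≈ 0.6616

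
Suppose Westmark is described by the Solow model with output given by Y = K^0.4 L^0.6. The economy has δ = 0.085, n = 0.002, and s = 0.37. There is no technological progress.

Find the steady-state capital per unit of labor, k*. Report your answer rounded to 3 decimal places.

k* = 11.164

Steady state requires s·f(k) = (n + δ)·k, i.e. s·k^α = (n + δ)·k.
Dividing both sides by k: k^(1−α) = s / (n + δ).
k^0.6 = 0.37 / (0.002 + 0.085) = 0.37 / 0.087 = 4.2529
k* = 4.2529^(1/0.6) ≈ 11.1637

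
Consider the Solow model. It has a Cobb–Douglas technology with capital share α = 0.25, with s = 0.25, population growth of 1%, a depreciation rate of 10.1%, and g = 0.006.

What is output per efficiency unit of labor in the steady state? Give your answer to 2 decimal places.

In steady state, investment equals break-even investment: s·k^α = (n + g + δ)·k.
Rearranging, k^(1−α) = s / (n + g + δ).
k^0.75 = 0.25 / (0.010 + 0.006 + 0.101) = 0.25 / 0.117 = 2.1368
k* = 2.1368^(1/0.75) ≈ 2.7522
y* = (k*)^α = 2.7522^0.25 ≈ 1.2880

y* = 1.29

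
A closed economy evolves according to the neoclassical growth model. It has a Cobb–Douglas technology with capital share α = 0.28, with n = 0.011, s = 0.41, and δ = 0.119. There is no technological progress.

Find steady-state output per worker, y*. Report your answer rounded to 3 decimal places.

In steady state, investment equals break-even investment: s·k^α = (n + δ)·k.
Dividing both sides by k: k^(1−α) = s / (n + δ).
k^0.72 = 0.41 / (0.011 + 0.119) = 0.41 / 0.130 = 3.1538
k* = 3.1538^(1/0.72) ≈ 4.9298
y* = (k*)^α = 4.9298^0.28 ≈ 1.5631

y* = 1.563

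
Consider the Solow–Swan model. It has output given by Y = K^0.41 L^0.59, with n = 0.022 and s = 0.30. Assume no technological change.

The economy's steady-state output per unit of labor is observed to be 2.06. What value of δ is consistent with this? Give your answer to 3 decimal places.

In steady state, investment equals break-even investment: s·k^α = (n + δ)·k.
Since y* = [s/(n + δ)]^(α/(1−α)), we have s/(n + δ) = (y*)^((1−α)/α) = 2.06^1.439 = 2.8291.
Therefore n + δ = s / 2.8291 = 0.30 / 2.8291 = 0.1060, so δ = 0.1060 − 0.022 = 0.0840.

δ ≈ 0.084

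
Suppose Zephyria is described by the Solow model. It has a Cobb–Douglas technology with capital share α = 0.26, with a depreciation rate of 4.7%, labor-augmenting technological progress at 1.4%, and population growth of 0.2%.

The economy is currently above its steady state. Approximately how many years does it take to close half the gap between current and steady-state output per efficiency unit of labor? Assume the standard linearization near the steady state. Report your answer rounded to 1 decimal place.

t_½ ≈ 14.9 years

Near the steady state the convergence rate is λ = (1 − α)(n + g + δ).
λ = (1 − 0.26) × 0.063 = 0.74 × 0.063 = 0.04662
Half-life = ln 2 / λ = 0.6931 / 0.04662 ≈ 14.87 years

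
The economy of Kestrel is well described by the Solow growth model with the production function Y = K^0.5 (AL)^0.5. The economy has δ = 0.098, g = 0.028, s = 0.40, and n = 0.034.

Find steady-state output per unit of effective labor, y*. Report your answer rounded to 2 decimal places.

y* = 2.50

Steady state requires s·f(k) = (n + g + δ)·k, i.e. s·k^α = (n + g + δ)·k.
Rearranging, k^(1−α) = s / (n + g + δ).
k^0.5 = 0.40 / (0.034 + 0.028 + 0.098) = 0.40 / 0.160 = 2.5000
k* = 2.5000^(1/0.5) ≈ 6.2500
y* = (k*)^α = 6.2500^0.5 ≈ 2.5000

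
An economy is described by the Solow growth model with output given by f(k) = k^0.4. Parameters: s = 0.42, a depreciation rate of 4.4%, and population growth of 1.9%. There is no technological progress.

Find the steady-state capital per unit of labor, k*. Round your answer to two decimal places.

k* = 23.61

Steady state requires s·f(k) = (n + δ)·k, i.e. s·k^α = (n + δ)·k.
Rearranging, k^(1−α) = s / (n + δ).
k^0.6 = 0.42 / (0.019 + 0.044) = 0.42 / 0.063 = 6.6667
k* = 6.6667^(1/0.6) ≈ 23.6148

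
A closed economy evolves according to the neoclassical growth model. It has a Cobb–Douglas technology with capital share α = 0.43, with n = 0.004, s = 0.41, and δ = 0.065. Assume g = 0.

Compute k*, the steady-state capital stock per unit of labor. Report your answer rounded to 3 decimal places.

Steady state requires s·f(k) = (n + δ)·k, i.e. s·k^α = (n + δ)·k.
Rearranging, k^(1−α) = s / (n + δ).
k^0.57 = 0.41 / (0.004 + 0.065) = 0.41 / 0.069 = 5.9420
k* = 5.9420^(1/0.57) ≈ 22.7917

k* ≈ 22.792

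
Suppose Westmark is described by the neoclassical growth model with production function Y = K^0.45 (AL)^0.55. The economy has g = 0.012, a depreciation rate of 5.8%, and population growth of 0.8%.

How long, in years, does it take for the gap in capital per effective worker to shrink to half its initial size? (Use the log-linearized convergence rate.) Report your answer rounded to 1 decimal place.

t_½ ≈ 16.2 years

Near the steady state the convergence rate is λ = (1 − α)(n + g + δ).
λ = (1 − 0.45) × 0.078 = 0.55 × 0.078 = 0.0429
Half-life = ln 2 / λ = 0.6931 / 0.0429 ≈ 16.16 years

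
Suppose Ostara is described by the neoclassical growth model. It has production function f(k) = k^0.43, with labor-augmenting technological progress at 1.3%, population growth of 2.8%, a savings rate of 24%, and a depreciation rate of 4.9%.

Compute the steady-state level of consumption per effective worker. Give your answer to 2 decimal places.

c* ≈ 1.59

In steady state, investment equals break-even investment: s·k^α = (n + g + δ)·k.
Dividing both sides by k: k^(1−α) = s / (n + g + δ).
k^0.57 = 0.24 / (0.028 + 0.013 + 0.049) = 0.24 / 0.090 = 2.6667
k* = 2.6667^(1/0.57) ≈ 5.5889
y* = (k*)^α = 5.5889^0.43 ≈ 2.0958
c* = (1 − s)·y* = (1 − 0.24) × 2.0958 ≈ 1.5928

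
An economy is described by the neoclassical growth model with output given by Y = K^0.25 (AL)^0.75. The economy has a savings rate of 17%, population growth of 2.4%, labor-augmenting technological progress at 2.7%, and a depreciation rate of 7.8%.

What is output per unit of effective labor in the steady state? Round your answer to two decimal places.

y* ≈ 1.10

In steady state, investment equals break-even investment: s·k^α = (n + g + δ)·k.
Dividing both sides by k: k^(1−α) = s / (n + g + δ).
k^0.75 = 0.17 / (0.024 + 0.027 + 0.078) = 0.17 / 0.129 = 1.3178
k* = 1.3178^(1/0.75) ≈ 1.4448
y* = (k*)^α = 1.4448^0.25 ≈ 1.0964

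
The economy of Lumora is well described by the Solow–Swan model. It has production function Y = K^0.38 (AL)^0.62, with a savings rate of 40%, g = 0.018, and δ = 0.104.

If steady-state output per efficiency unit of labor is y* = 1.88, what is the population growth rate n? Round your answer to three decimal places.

n ≈ 0.021

At the steady state, Δk = 0, so s·k^α = (n + g + δ)·k.
Since y* = [s/(n + g + δ)]^(α/(1−α)), we have s/(n + g + δ) = (y*)^((1−α)/α) = 1.88^1.6316 = 2.8010.
Therefore n + g + δ = s / 2.8010 = 0.40 / 2.8010 = 0.1428, so n = 0.1428 − 0.122 = 0.0208.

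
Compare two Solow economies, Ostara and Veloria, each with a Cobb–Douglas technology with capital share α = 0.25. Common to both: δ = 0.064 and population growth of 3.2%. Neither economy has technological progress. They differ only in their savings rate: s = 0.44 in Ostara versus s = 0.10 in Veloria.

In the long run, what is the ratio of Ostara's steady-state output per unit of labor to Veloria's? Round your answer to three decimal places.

y*_O / y*_V ≈ 1.639

Steady-state y* = [s/(n + δ)]^(α/(1−α)), so the ratio is [ (s_O/(n + δ)_O) / (s_V/(n + δ)_V) ]^0.3333.
s_O/(n + δ)_O = 0.44/0.096 = 4.5833; s_V/(n + δ)_V = 0.10/0.096 = 1.0417.
Ratio = (4.5833/1.0417)^0.3333 = 4.3998^0.3333 ≈ 1.6385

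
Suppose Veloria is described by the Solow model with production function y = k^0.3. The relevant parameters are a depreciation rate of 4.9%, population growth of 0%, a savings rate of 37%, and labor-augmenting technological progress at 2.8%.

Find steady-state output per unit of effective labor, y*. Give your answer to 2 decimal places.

y* ≈ 1.96

At the steady state, Δk = 0, so s·k^α = (n + g + δ)·k.
Dividing both sides by k: k^(1−α) = s / (n + g + δ).
k^0.7 = 0.37 / (0.000 + 0.028 + 0.049) = 0.37 / 0.077 = 4.8052
k* = 4.8052^(1/0.7) ≈ 9.4162
y* = (k*)^α = 9.4162^0.3 ≈ 1.9596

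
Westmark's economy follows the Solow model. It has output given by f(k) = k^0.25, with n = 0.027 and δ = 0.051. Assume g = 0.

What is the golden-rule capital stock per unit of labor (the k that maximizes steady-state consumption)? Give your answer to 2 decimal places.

k_gold ≈ 4.73

The golden rule sets f'(k) = n + δ, i.e. α·k^(α−1) = n + δ.
So k^(1−α) = α / (n + δ) = 0.25 / 0.078 = 3.2051.
k_gold = 3.2051^(1/0.75) ≈ 4.7256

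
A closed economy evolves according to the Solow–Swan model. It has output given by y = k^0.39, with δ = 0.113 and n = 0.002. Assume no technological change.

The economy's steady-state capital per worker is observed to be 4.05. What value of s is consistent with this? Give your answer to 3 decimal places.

s ≈ 0.270

Steady state requires s·f(k) = (n + δ)·k, i.e. s·k^α = (n + δ)·k.
So s / (n + δ) = (k*)^(1−α) = 4.05^0.61 = 2.3472.
Therefore s = 2.3472 × (n + δ) = 2.3472 × 0.115 = 0.2699.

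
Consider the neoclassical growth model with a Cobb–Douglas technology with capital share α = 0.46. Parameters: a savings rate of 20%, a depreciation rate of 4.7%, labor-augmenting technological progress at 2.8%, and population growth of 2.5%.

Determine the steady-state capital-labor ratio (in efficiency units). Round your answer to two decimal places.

k* = 3.61

Steady state requires s·f(k) = (n + g + δ)·k, i.e. s·k^α = (n + g + δ)·k.
Dividing both sides by k: k^(1−α) = s / (n + g + δ).
k^0.54 = 0.20 / (0.025 + 0.028 + 0.047) = 0.20 / 0.100 = 2.0000
k* = 2.0000^(1/0.54) ≈ 3.6096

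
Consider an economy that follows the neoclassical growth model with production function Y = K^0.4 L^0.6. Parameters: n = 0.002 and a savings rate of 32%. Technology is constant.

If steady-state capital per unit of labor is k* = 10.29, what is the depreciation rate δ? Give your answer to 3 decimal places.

δ ≈ 0.077

At the steady state, Δk = 0, so s·k^α = (n + δ)·k.
So s / (n + δ) = (k*)^(1−α) = 10.29^0.6 = 4.0499.
Therefore n + δ = s / 4.0499 = 0.32 / 4.0499 = 0.0790, so δ = 0.0790 − 0.002 = 0.0770.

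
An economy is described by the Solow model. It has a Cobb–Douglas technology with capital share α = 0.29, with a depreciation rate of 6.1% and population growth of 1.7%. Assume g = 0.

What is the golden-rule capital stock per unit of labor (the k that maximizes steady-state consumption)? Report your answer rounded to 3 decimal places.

k_gold ≈ 6.357

The golden rule sets f'(k) = n + δ, i.e. α·k^(α−1) = n + δ.
So k^(1−α) = α / (n + δ) = 0.29 / 0.078 = 3.7179.
k_gold = 3.7179^(1/0.71) ≈ 6.3568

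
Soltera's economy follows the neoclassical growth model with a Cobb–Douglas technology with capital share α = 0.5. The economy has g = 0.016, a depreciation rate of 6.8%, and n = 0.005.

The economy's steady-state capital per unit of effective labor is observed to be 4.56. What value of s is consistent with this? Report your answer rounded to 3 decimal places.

In steady state, investment equals break-even investment: s·k^α = (n + g + δ)·k.
So s / (n + g + δ) = (k*)^(1−α) = 4.56^0.5 = 2.1354.
Therefore s = 2.1354 × (n + g + δ) = 2.1354 × 0.089 = 0.1901.

s ≈ 0.190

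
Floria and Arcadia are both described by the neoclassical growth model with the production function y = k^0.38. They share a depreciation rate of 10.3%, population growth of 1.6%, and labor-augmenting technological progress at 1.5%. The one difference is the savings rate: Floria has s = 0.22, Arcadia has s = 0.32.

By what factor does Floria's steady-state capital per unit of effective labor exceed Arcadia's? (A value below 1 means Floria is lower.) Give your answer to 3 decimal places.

k*_F / k*_A ≈ 0.546

Steady-state k* = [s/(n + g + δ)]^(1/(1−α)), so the ratio is [ (s_F/(n + g + δ)_F) / (s_A/(n + g + δ)_A) ]^1.6129.
s_F/(n + g + δ)_F = 0.22/0.134 = 1.6418; s_A/(n + g + δ)_A = 0.32/0.134 = 2.3881.
Ratio = (1.6418/2.3881)^1.6129 = 0.6875^1.6129 ≈ 0.5464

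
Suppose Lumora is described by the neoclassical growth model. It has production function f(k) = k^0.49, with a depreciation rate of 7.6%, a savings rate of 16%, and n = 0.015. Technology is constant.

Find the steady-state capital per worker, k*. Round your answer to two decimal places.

Steady state requires s·f(k) = (n + δ)·k, i.e. s·k^α = (n + δ)·k.
Dividing both sides by k: k^(1−α) = s / (n + δ).
k^0.51 = 0.16 / (0.015 + 0.076) = 0.16 / 0.091 = 1.7582
k* = 1.7582^(1/0.51) ≈ 3.0236

k* = 3.02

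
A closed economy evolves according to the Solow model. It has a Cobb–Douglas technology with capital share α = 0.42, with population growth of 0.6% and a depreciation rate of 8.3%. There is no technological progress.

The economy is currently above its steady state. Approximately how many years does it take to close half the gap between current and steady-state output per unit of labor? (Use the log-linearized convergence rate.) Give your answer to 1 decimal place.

t_½ ≈ 13.4 years

Near the steady state the convergence rate is λ = (1 − α)(n + δ).
λ = (1 − 0.42) × 0.089 = 0.58 × 0.089 = 0.05162
Half-life = ln 2 / λ = 0.6931 / 0.05162 ≈ 13.43 years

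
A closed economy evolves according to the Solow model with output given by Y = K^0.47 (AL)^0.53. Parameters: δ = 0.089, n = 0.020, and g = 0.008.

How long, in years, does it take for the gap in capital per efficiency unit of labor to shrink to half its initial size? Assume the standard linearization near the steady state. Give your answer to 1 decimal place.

t_½ ≈ 11.2 years

Near the steady state the convergence rate is λ = (1 − α)(n + g + δ).
λ = (1 − 0.47) × 0.117 = 0.53 × 0.117 = 0.06201
Half-life = ln 2 / λ = 0.6931 / 0.06201 ≈ 11.18 years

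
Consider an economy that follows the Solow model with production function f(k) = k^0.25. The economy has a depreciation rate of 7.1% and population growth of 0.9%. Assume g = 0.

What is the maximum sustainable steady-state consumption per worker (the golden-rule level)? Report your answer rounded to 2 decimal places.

c_gold ≈ 1.10

At the golden rule, f'(k) = n + δ, so α·k^(α−1) = n + δ and k_gold = (α/(n + δ))^(1/(1−α)).
k_gold = (0.25/0.080)^(1/0.75) = 3.1250^1.3333 ≈ 4.5686
c_gold = f(k_gold) − (n + δ)·k_gold = 1.4620 − 0.080×4.5686 ≈ 1.0965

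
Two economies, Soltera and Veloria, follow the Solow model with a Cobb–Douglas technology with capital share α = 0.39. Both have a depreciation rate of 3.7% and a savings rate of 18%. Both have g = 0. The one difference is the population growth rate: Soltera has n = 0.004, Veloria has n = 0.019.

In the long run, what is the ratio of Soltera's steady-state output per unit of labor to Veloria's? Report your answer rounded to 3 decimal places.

ratio ≈ 1.221

Steady-state y* = [s/(n + δ)]^(α/(1−α)), so the ratio is [ (s_S/(n + δ)_S) / (s_V/(n + δ)_V) ]^0.6393.
s_S/(n + δ)_S = 0.18/0.041 = 4.3902; s_V/(n + δ)_V = 0.18/0.056 = 3.2143.
Ratio = (4.3902/3.2143)^0.6393 = 1.3658^0.6393 ≈ 1.2205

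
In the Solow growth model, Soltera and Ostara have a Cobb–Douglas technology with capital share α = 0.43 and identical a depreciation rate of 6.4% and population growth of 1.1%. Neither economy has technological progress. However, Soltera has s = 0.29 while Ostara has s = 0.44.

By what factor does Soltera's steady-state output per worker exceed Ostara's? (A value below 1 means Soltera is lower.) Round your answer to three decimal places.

Steady-state y* = [s/(n + δ)]^(α/(1−α)), so the ratio is [ (s_S/(n + δ)_S) / (s_O/(n + δ)_O) ]^0.7544.
s_S/(n + δ)_S = 0.29/0.075 = 3.8667; s_O/(n + δ)_O = 0.44/0.075 = 5.8667.
Ratio = (3.8667/5.8667)^0.7544 = 0.6591^0.7544 ≈ 0.7302

ratio ≈ 0.730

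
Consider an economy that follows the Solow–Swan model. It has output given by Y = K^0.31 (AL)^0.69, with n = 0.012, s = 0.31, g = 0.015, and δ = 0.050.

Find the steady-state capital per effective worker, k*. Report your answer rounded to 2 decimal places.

k* ≈ 7.53

At the steady state, Δk = 0, so s·k^α = (n + g + δ)·k.
Dividing both sides by k: k^(1−α) = s / (n + g + δ).
k^0.69 = 0.31 / (0.012 + 0.015 + 0.050) = 0.31 / 0.077 = 4.0260
k* = 4.0260^(1/0.69) ≈ 7.5271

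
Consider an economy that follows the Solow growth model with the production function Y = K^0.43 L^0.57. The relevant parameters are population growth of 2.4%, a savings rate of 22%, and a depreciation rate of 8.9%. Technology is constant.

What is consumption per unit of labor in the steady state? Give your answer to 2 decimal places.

Steady state requires s·f(k) = (n + δ)·k, i.e. s·k^α = (n + δ)·k.
Rearranging, k^(1−α) = s / (n + δ).
k^0.57 = 0.22 / (0.024 + 0.089) = 0.22 / 0.113 = 1.9469
k* = 1.9469^(1/0.57) ≈ 3.2183
y* = (k*)^α = 3.2183^0.43 ≈ 1.6530
c* = (1 − s)·y* = (1 − 0.22) × 1.6530 ≈ 1.2893

c* = 1.29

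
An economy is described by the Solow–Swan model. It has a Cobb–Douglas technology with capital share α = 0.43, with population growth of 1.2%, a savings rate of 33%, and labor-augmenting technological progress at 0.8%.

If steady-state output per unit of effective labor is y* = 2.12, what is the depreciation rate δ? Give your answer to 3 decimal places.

Steady state requires s·f(k) = (n + g + δ)·k, i.e. s·k^α = (n + g + δ)·k.
Since y* = [s/(n + g + δ)]^(α/(1−α)), we have s/(n + g + δ) = (y*)^((1−α)/α) = 2.12^1.3256 = 2.7076.
Therefore n + g + δ = s / 2.7076 = 0.33 / 2.7076 = 0.1219, so δ = 0.1219 − 0.020 = 0.1019.

δ ≈ 0.102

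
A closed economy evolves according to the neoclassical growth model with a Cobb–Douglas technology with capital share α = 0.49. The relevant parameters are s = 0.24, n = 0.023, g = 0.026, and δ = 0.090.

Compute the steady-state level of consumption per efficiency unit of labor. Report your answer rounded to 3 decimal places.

c* = 1.284

In steady state, investment equals break-even investment: s·k^α = (n + g + δ)·k.
Rearranging, k^(1−α) = s / (n + g + δ).
k^0.51 = 0.24 / (0.023 + 0.026 + 0.090) = 0.24 / 0.139 = 1.7266
k* = 1.7266^(1/0.51) ≈ 2.9180
y* = (k*)^α = 2.9180^0.49 ≈ 1.6900
c* = (1 − s)·y* = (1 − 0.24) × 1.6900 ≈ 1.2844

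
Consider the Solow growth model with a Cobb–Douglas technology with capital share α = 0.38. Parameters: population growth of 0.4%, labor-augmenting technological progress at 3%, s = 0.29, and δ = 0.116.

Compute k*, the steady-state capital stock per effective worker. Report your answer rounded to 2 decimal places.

k* = 2.90

Steady state requires s·f(k) = (n + g + δ)·k, i.e. s·k^α = (n + g + δ)·k.
Rearranging, k^(1−α) = s / (n + g + δ).
k^0.62 = 0.29 / (0.004 + 0.030 + 0.116) = 0.29 / 0.150 = 1.9333
k* = 1.9333^(1/0.62) ≈ 2.8958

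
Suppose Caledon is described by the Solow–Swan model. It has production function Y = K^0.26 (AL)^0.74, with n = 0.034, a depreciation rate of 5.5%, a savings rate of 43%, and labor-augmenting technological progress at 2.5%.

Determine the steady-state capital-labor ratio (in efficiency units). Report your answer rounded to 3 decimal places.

k* ≈ 6.014

Steady state requires s·f(k) = (n + g + δ)·k, i.e. s·k^α = (n + g + δ)·k.
Rearranging, k^(1−α) = s / (n + g + δ).
k^0.74 = 0.43 / (0.034 + 0.025 + 0.055) = 0.43 / 0.114 = 3.7719
k* = 3.7719^(1/0.74) ≈ 6.0136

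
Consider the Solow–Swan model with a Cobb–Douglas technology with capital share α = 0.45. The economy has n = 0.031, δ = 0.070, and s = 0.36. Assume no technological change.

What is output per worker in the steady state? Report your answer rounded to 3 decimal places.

y* ≈ 2.829

At the steady state, Δk = 0, so s·k^α = (n + δ)·k.
Dividing both sides by k: k^(1−α) = s / (n + δ).
k^0.55 = 0.36 / (0.031 + 0.070) = 0.36 / 0.101 = 3.5644
k* = 3.5644^(1/0.55) ≈ 10.0835
y* = (k*)^α = 10.0835^0.45 ≈ 2.8289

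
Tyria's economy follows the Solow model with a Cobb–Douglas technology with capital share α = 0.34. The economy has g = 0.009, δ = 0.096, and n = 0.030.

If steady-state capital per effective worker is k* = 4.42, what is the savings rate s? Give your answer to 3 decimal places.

s ≈ 0.360

At the steady state, Δk = 0, so s·k^α = (n + g + δ)·k.
So s / (n + g + δ) = (k*)^(1−α) = 4.42^0.66 = 2.6667.
Therefore s = 2.6667 × (n + g + δ) = 2.6667 × 0.135 = 0.3600.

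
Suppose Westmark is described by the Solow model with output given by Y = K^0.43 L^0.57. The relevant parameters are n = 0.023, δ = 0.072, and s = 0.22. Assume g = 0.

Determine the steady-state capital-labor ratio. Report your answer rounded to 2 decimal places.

k* ≈ 4.36

Steady state requires s·f(k) = (n + δ)·k, i.e. s·k^α = (n + δ)·k.
Rearranging, k^(1−α) = s / (n + δ).
k^0.57 = 0.22 / (0.023 + 0.072) = 0.22 / 0.095 = 2.3158
k* = 2.3158^(1/0.57) ≈ 4.3634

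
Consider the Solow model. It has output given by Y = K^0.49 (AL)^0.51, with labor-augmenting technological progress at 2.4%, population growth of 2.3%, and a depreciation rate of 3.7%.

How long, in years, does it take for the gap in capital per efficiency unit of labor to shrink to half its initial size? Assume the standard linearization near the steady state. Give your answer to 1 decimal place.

Near the steady state the convergence rate is λ = (1 − α)(n + g + δ).
λ = (1 − 0.49) × 0.084 = 0.51 × 0.084 = 0.04284
Half-life = ln 2 / λ = 0.6931 / 0.04284 ≈ 16.18 years

t_½ ≈ 16.2 years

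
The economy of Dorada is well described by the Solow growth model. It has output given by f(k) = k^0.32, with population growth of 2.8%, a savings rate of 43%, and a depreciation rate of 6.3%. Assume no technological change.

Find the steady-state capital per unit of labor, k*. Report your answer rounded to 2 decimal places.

Steady state requires s·f(k) = (n + δ)·k, i.e. s·k^α = (n + δ)·k.
Rearranging, k^(1−α) = s / (n + δ).
k^0.68 = 0.43 / (0.028 + 0.063) = 0.43 / 0.091 = 4.7253
k* = 4.7253^(1/0.68) ≈ 9.8131

k* = 9.81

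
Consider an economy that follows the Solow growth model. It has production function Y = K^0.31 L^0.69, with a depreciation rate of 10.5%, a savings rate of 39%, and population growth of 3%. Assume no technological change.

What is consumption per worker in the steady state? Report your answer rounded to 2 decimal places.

At the steady state, Δk = 0, so s·k^α = (n + δ)·k.
Rearranging, k^(1−α) = s / (n + δ).
k^0.69 = 0.39 / (0.030 + 0.105) = 0.39 / 0.135 = 2.8889
k* = 2.8889^(1/0.69) ≈ 4.6529
y* = (k*)^α = 4.6529^0.31 ≈ 1.6106
c* = (1 − s)·y* = (1 − 0.39) × 1.6106 ≈ 0.9825

c* ≈ 0.98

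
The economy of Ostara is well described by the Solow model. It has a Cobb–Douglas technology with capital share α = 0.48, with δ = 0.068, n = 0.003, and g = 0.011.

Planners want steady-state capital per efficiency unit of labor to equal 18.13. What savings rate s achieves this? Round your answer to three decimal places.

Steady state requires s·f(k) = (n + g + δ)·k, i.e. s·k^α = (n + g + δ)·k.
So s / (n + g + δ) = (k*)^(1−α) = 18.13^0.52 = 4.5120.
Therefore s = 4.5120 × (n + g + δ) = 4.5120 × 0.082 = 0.3700.

s ≈ 0.370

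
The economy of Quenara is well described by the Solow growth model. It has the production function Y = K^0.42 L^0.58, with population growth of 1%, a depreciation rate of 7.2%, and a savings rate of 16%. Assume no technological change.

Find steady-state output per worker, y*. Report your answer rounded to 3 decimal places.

Steady state requires s·f(k) = (n + δ)·k, i.e. s·k^α = (n + δ)·k.
Rearranging, k^(1−α) = s / (n + δ).
k^0.58 = 0.16 / (0.010 + 0.072) = 0.16 / 0.082 = 1.9512
k* = 1.9512^(1/0.58) ≈ 3.1661
y* = (k*)^α = 3.1661^0.42 ≈ 1.6226

y* = 1.623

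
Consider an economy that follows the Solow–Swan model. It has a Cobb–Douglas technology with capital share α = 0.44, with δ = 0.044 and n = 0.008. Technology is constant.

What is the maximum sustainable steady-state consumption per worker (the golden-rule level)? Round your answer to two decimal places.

At the golden rule, f'(k) = n + δ, so α·k^(α−1) = n + δ and k_gold = (α/(n + δ))^(1/(1−α)).
k_gold = (0.44/0.052)^(1/0.56) = 8.4615^1.7857 ≈ 45.3046
c_gold = f(k_gold) − (n + δ)·k_gold = 5.3543 − 0.052×45.3046 ≈ 2.9985

c_gold ≈ 3.00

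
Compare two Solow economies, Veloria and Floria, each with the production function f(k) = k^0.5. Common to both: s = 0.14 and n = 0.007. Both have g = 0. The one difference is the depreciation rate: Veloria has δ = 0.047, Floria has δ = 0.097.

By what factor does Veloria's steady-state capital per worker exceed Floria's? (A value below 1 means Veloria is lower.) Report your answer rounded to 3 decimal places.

ratio ≈ 3.709

Steady-state k* = [s/(n + δ)]^(1/(1−α)), so the ratio is [ (s_V/(n + δ)_V) / (s_F/(n + δ)_F) ]^2.
s_V/(n + δ)_V = 0.14/0.054 = 2.5926; s_F/(n + δ)_F = 0.14/0.104 = 1.3462.
Ratio = (2.5926/1.3462)^2 = 1.9259^2 ≈ 3.7091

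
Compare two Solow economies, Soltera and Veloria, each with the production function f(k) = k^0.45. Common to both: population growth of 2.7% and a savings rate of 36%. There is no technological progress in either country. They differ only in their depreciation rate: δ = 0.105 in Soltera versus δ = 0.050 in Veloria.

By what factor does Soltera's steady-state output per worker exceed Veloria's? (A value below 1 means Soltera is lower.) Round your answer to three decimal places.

Steady-state y* = [s/(n + δ)]^(α/(1−α)), so the ratio is [ (s_S/(n + δ)_S) / (s_V/(n + δ)_V) ]^0.8182.
s_S/(n + δ)_S = 0.36/0.132 = 2.7273; s_V/(n + δ)_V = 0.36/0.077 = 4.6753.
Ratio = (2.7273/4.6753)^0.8182 = 0.5833^0.8182 ≈ 0.6434

ratio ≈ 0.643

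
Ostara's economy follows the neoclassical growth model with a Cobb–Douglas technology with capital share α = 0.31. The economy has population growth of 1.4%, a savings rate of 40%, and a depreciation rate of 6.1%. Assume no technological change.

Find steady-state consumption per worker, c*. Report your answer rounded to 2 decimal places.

c* = 1.27

At the steady state, Δk = 0, so s·k^α = (n + δ)·k.
Dividing both sides by k: k^(1−α) = s / (n + δ).
k^0.69 = 0.40 / (0.014 + 0.061) = 0.40 / 0.075 = 5.3333
k* = 5.3333^(1/0.69) ≈ 11.3140
y* = (k*)^α = 11.3140^0.31 ≈ 2.1214
c* = (1 − s)·y* = (1 − 0.40) × 2.1214 ≈ 1.2728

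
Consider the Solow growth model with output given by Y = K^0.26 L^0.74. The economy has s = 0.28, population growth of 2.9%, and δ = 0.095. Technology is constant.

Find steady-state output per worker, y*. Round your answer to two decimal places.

At the steady state, Δk = 0, so s·k^α = (n + δ)·k.
Dividing both sides by k: k^(1−α) = s / (n + δ).
k^0.74 = 0.28 / (0.029 + 0.095) = 0.28 / 0.124 = 2.2581
k* = 2.2581^(1/0.74) ≈ 3.0063
y* = (k*)^α = 3.0063^0.26 ≈ 1.3313

y* ≈ 1.33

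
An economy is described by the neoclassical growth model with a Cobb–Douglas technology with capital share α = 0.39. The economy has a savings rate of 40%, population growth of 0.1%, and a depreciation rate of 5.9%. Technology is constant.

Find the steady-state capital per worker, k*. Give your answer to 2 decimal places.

k* = 22.42

Steady state requires s·f(k) = (n + δ)·k, i.e. s·k^α = (n + δ)·k.
Dividing both sides by k: k^(1−α) = s / (n + δ).
k^0.61 = 0.40 / (0.001 + 0.059) = 0.40 / 0.060 = 6.6667
k* = 6.6667^(1/0.61) ≈ 22.4220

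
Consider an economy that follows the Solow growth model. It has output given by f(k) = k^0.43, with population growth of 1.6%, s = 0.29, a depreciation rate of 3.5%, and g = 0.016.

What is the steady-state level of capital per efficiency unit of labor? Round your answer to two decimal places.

At the steady state, Δk = 0, so s·k^α = (n + g + δ)·k.
Dividing both sides by k: k^(1−α) = s / (n + g + δ).
k^0.57 = 0.29 / (0.016 + 0.016 + 0.035) = 0.29 / 0.067 = 4.3284
k* = 4.3284^(1/0.57) ≈ 13.0727

k* = 13.07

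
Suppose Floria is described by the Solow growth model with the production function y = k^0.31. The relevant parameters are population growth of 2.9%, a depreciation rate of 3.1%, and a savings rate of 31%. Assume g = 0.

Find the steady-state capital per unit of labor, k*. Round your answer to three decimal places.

In steady state, investment equals break-even investment: s·k^α = (n + δ)·k.
Dividing both sides by k: k^(1−α) = s / (n + δ).
k^0.69 = 0.31 / (0.029 + 0.031) = 0.31 / 0.060 = 5.1667
k* = 5.1667^(1/0.69) ≈ 10.8054

k* ≈ 10.805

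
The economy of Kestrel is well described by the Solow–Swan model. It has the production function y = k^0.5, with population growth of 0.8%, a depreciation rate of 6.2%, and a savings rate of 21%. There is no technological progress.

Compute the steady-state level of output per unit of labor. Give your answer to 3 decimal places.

Steady state requires s·f(k) = (n + δ)·k, i.e. s·k^α = (n + δ)·k.
Rearranging, k^(1−α) = s / (n + δ).
k^0.5 = 0.21 / (0.008 + 0.062) = 0.21 / 0.070 = 3.0000
k* = 3.0000^(1/0.5) ≈ 9.0000
y* = (k*)^α = 9.0000^0.5 ≈ 3.0000

y* = 3.000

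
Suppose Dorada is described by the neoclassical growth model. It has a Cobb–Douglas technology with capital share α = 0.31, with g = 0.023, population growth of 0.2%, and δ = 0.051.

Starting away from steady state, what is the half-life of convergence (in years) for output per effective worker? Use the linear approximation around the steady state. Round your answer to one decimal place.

Near the steady state the convergence rate is λ = (1 − α)(n + g + δ).
λ = (1 − 0.31) × 0.076 = 0.69 × 0.076 = 0.05244
Half-life = ln 2 / λ = 0.6931 / 0.05244 ≈ 13.22 years

about 13.2 years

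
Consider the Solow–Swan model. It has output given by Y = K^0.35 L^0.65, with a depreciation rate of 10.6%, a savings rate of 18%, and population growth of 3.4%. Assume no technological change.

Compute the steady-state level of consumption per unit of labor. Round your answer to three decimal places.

c* ≈ 0.939

In steady state, investment equals break-even investment: s·k^α = (n + δ)·k.
Rearranging, k^(1−α) = s / (n + δ).
k^0.65 = 0.18 / (0.034 + 0.106) = 0.18 / 0.140 = 1.2857
k* = 1.2857^(1/0.65) ≈ 1.4720
y* = (k*)^α = 1.4720^0.35 ≈ 1.1449
c* = (1 − s)·y* = (1 − 0.18) × 1.1449 ≈ 0.9388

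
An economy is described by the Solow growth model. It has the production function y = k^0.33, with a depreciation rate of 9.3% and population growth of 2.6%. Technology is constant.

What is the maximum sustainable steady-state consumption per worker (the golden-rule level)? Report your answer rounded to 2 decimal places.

c_gold ≈ 1.11

At the golden rule, f'(k) = n + δ, so α·k^(α−1) = n + δ and k_gold = (α/(n + δ))^(1/(1−α)).
k_gold = (0.33/0.119)^(1/0.67) = 2.7731^1.4925 ≈ 4.5827
c_gold = f(k_gold) − (n + δ)·k_gold = 1.6526 − 0.119×4.5827 ≈ 1.1073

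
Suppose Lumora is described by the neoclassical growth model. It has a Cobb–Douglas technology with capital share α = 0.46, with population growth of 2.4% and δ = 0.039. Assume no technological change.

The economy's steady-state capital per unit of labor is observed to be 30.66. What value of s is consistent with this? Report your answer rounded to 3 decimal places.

Steady state requires s·f(k) = (n + δ)·k, i.e. s·k^α = (n + δ)·k.
So s / (n + δ) = (k*)^(1−α) = 30.66^0.54 = 6.3496.
Therefore s = 6.3496 × (n + δ) = 6.3496 × 0.063 = 0.4000.

s ≈ 0.400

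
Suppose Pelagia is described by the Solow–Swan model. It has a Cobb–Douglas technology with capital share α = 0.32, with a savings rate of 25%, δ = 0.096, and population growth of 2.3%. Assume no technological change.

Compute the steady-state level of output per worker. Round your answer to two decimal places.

Steady state requires s·f(k) = (n + δ)·k, i.e. s·k^α = (n + δ)·k.
Dividing both sides by k: k^(1−α) = s / (n + δ).
k^0.68 = 0.25 / (0.023 + 0.096) = 0.25 / 0.119 = 2.1008
k* = 2.1008^(1/0.68) ≈ 2.9792
y* = (k*)^α = 2.9792^0.32 ≈ 1.4181

y* = 1.42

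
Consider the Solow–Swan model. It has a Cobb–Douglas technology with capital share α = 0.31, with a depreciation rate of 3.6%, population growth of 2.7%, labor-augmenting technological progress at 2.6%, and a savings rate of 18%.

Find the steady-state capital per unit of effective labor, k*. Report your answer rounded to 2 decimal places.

Steady state requires s·f(k) = (n + g + δ)·k, i.e. s·k^α = (n + g + δ)·k.
Rearranging, k^(1−α) = s / (n + g + δ).
k^0.69 = 0.18 / (0.027 + 0.026 + 0.036) = 0.18 / 0.089 = 2.0225
k* = 2.0225^(1/0.69) ≈ 2.7753

k* ≈ 2.78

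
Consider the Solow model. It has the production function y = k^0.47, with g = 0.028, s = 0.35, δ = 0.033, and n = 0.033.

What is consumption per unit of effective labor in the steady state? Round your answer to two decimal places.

c* ≈ 2.09

At the steady state, Δk = 0, so s·k^α = (n + g + δ)·k.
Rearranging, k^(1−α) = s / (n + g + δ).
k^0.53 = 0.35 / (0.033 + 0.028 + 0.033) = 0.35 / 0.094 = 3.7234
k* = 3.7234^(1/0.53) ≈ 11.9466
y* = (k*)^α = 11.9466^0.47 ≈ 3.2085
c* = (1 − s)·y* = (1 − 0.35) × 3.2085 ≈ 2.0855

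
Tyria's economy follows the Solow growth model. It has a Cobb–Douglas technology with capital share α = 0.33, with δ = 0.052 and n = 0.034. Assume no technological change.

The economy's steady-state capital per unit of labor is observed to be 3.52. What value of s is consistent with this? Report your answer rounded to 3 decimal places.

s ≈ 0.200

At the steady state, Δk = 0, so s·k^α = (n + δ)·k.
So s / (n + δ) = (k*)^(1−α) = 3.52^0.67 = 2.3237.
Therefore s = 2.3237 × (n + δ) = 2.3237 × 0.086 = 0.1998.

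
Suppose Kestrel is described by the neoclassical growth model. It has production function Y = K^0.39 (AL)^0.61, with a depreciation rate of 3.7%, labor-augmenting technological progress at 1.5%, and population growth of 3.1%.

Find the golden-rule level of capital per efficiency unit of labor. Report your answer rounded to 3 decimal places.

k_gold ≈ 12.636

The golden rule sets f'(k) = n + g + δ, i.e. α·k^(α−1) = n + g + δ.
So k^(1−α) = α / (n + g + δ) = 0.39 / 0.083 = 4.6988.
k_gold = 4.6988^(1/0.61) ≈ 12.6362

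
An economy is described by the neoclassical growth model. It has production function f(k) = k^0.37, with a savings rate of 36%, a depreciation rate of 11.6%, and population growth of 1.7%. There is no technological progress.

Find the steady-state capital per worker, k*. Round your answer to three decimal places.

At the steady state, Δk = 0, so s·k^α = (n + δ)·k.
Dividing both sides by k: k^(1−α) = s / (n + δ).
k^0.63 = 0.36 / (0.017 + 0.116) = 0.36 / 0.133 = 2.7068
k* = 2.7068^(1/0.63) ≈ 4.8578

k* ≈ 4.858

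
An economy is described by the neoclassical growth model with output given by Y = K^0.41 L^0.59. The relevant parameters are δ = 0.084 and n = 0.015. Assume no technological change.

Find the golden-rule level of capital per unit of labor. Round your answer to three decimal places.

k_gold ≈ 11.118

The golden rule sets f'(k) = n + δ, i.e. α·k^(α−1) = n + δ.
So k^(1−α) = α / (n + δ) = 0.41 / 0.099 = 4.1414.
k_gold = 4.1414^(1/0.59) ≈ 11.1176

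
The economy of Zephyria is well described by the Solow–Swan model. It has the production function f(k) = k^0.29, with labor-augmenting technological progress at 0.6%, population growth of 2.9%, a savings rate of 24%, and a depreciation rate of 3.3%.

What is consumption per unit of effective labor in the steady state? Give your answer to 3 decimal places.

c* = 1.272

At the steady state, Δk = 0, so s·k^α = (n + g + δ)·k.
Rearranging, k^(1−α) = s / (n + g + δ).
k^0.71 = 0.24 / (0.029 + 0.006 + 0.033) = 0.24 / 0.068 = 3.5294
k* = 3.5294^(1/0.71) ≈ 5.9076
y* = (k*)^α = 5.9076^0.29 ≈ 1.6738
c* = (1 − s)·y* = (1 − 0.24) × 1.6738 ≈ 1.2721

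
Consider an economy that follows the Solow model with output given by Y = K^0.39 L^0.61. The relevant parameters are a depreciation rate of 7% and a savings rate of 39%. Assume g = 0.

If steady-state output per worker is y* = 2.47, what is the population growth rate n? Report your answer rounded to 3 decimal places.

At the steady state, Δk = 0, so s·k^α = (n + δ)·k.
Since y* = [s/(n + δ)]^(α/(1−α)), we have s/(n + δ) = (y*)^((1−α)/α) = 2.47^1.5641 = 4.1136.
Therefore n + δ = s / 4.1136 = 0.39 / 4.1136 = 0.0948, so n = 0.0948 − 0.070 = 0.0248.

n ≈ 0.025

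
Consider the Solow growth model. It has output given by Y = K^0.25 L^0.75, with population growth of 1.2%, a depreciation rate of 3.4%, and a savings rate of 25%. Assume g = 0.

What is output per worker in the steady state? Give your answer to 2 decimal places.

In steady state, investment equals break-even investment: s·k^α = (n + δ)·k.
Rearranging, k^(1−α) = s / (n + δ).
k^0.75 = 0.25 / (0.012 + 0.034) = 0.25 / 0.046 = 5.4348
k* = 5.4348^(1/0.75) ≈ 9.5553
y* = (k*)^α = 9.5553^0.25 ≈ 1.7582

y* ≈ 1.76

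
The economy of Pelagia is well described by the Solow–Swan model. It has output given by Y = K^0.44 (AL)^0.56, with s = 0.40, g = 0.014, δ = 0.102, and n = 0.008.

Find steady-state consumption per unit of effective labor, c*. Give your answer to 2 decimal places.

c* = 1.51

In steady state, investment equals break-even investment: s·k^α = (n + g + δ)·k.
Rearranging, k^(1−α) = s / (n + g + δ).
k^0.56 = 0.40 / (0.008 + 0.014 + 0.102) = 0.40 / 0.124 = 3.2258
k* = 3.2258^(1/0.56) ≈ 8.0962
y* = (k*)^α = 8.0962^0.44 ≈ 2.5098
c* = (1 − s)·y* = (1 − 0.40) × 2.5098 ≈ 1.5059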